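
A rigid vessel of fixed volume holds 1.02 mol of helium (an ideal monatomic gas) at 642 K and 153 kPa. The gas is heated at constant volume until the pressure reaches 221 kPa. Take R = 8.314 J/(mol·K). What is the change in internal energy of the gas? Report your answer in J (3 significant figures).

Constant volume ⇒ W = 0, so Q = ΔU = nCᵥΔT with Cᵥ = 3R/2 = 12.47 J/(mol·K).
At constant V, T₂/T₁ = P₂/P₁ ⇒ ΔT = T₁(P₂/P₁ − 1) = 642·(221/153 − 1) = 285.3 K.
ΔU = (1.02)(12.47)(285.3) = 3630 J.

ΔU ≈ 3630 J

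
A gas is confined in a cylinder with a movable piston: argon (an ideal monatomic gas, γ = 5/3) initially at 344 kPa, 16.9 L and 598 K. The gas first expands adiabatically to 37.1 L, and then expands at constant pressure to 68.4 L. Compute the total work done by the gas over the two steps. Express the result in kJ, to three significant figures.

Step 1 (adiabatic): W = (P₁V₁ − P₂V₂)/(γ−1) = (5814 − 3442)/0.667 = 3558 J.
After step 1: P = 92.77 kPa, V = 37.1 L, T = 354 K.
Step 2 (isobaric): W = PΔV = (92.77 kPa)(68.4 − 37.1 L) = 2904 J.
W_total = 3558 + 2904 = 6461 J.

W_total ≈ 6.46 kJ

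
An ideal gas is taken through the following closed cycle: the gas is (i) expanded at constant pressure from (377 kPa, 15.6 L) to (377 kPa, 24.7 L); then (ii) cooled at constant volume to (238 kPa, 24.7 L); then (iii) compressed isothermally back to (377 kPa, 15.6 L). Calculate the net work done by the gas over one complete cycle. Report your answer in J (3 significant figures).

W_net ≈ 729 J

Leg (i): W = PΔV = (377)(24.7 − 15.6) = 3431 J.
Leg (ii): W = 0.
Leg (iii): W = PᵢVᵢ ln(V_f/Vᵢ) = (5879) ln(15.6/24.7) = -2701 J.
W_net = 3431 − 2701 = 729.3 J.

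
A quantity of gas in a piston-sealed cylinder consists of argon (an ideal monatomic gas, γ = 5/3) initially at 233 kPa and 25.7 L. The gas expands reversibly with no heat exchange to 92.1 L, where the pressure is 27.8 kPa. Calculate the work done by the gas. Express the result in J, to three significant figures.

W ≈ 5140 J

Adiabatic: W = (P₁V₁ − P₂V₂)/(γ − 1) with γ = 5/3.
P₁V₁ = 5988 J, P₂V₂ = 2560 J.
W = (5988 − 2560) / 0.6667 = 5142 J.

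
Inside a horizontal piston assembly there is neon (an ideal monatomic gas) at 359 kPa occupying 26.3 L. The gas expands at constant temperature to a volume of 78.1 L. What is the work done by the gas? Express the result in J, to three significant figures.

Isothermal: W = nRT ln(V₂/V₁) = P₁V₁ ln(V₂/V₁).
P₁V₁ = (359 kPa)(26.3 L) = 9442 J.
W = 9442 × ln(78.1/26.3) = 9442 × 1.088
W_by_gas = 10277 J.

W ≈ 10300 J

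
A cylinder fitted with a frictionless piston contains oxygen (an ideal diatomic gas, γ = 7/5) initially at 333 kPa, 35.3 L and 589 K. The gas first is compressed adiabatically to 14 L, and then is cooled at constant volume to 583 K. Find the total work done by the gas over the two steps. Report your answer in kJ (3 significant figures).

W_total ≈ -13.2 kJ

Step 1 (adiabatic): W = (P₁V₁ − P₂V₂)/(γ−1) = (11755 − 17017)/0.4 = -13155 J.
Step 2 (isochoric): W = 0 (constant volume).
W_total = -13155 + 0 = -13155 J.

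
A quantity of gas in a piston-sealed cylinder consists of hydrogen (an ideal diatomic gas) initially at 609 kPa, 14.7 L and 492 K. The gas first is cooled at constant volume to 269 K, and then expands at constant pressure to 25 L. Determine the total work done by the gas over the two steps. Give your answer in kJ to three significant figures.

Step 1 (isochoric): W = 0 (constant volume).
After step 1: P = 333 kPa (V unchanged).
Step 2 (isobaric): W = PΔV = (333 kPa)(25 − 14.7 L) = 3430 J.
W_total = 0 + 3430 = 3430 J.

W_total ≈ 3.43 kJ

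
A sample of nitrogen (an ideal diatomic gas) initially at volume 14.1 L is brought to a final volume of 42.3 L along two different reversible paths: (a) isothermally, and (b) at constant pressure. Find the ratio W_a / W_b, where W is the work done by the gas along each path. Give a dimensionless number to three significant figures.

Path (a) isothermal: W = P₁V₁ ln(V₂/V₁) → W_a/(P₁V₁) = 1.099.
Path (b) isobaric: W = P₁(V₂ − V₁) → W_b/(P₁V₁) = 2.
W_a / W_b = 1.099 / 2 = 0.5493.

W_a / W_b ≈ 0.549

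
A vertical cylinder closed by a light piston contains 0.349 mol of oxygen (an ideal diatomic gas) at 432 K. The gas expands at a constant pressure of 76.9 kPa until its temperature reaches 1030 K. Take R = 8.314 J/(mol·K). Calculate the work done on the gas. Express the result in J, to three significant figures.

Isobaric: W = P ΔV = nR ΔT.
W = (0.349)(8.314)(1030 − 432) = 1735 J.
Work on gas = −W_by = -1735 J.

W ≈ -1740 J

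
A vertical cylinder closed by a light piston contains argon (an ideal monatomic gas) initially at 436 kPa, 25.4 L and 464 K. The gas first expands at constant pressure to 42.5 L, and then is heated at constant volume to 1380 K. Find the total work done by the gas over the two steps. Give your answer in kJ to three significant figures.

Step 1 (isobaric): W = PΔV = (436 kPa)(42.5 − 25.4 L) = 7456 J.
Step 2 (isochoric): W = 0 (constant volume).
W_total = 7456 + 0 = 7456 J.

W_total ≈ 7.46 kJ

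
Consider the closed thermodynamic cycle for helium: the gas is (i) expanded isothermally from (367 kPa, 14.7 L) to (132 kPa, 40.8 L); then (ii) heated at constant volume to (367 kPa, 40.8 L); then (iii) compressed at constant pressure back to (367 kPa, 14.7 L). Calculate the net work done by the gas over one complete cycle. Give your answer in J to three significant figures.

Leg (i): W = PᵢVᵢ ln(V_f/Vᵢ) = (5395) ln(40.8/14.7) = 5507 J.
Leg (ii): W = 0.
Leg (iii): W = PΔV = (367)(14.7 − 40.8) = -9579 J.
W_net = 5507 − 9579 = -4071 J.

W_net ≈ -4070 J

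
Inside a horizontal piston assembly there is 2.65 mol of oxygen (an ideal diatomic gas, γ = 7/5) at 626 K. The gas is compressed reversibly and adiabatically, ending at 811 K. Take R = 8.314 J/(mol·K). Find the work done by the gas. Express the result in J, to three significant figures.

W ≈ -10200 J

Adiabatic ⇒ Q = 0, so W_by = −ΔU = nCᵥ(T₁ − T₂).
Cᵥ = 5R/2 = 20.79 J/(mol·K).
W = (2.65)(20.79)(626 − 811) = -10190 J.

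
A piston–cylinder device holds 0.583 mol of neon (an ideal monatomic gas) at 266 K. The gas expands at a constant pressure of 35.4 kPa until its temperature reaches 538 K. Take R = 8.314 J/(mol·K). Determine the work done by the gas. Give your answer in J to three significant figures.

Isobaric: W = P ΔV = nR ΔT.
W = (0.583)(8.314)(538 − 266) = 1318 J.

W ≈ 1320 J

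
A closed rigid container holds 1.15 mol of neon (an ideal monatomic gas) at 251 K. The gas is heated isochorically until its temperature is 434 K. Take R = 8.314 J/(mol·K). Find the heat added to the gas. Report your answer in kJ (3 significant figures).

Q ≈ 2.62 kJ

Constant volume ⇒ W = 0, so Q = ΔU = nCᵥΔT with Cᵥ = 3R/2 = 12.47 J/(mol·K).
ΔU = (1.15)(12.47)(434 − 251) = 2625 J.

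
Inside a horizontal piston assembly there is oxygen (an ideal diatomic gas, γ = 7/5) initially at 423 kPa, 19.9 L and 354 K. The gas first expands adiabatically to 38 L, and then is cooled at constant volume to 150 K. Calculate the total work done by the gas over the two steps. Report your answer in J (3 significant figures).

W_total ≈ 4800 J

Step 1 (adiabatic): W = (P₁V₁ − P₂V₂)/(γ−1) = (8418 − 6499)/0.4 = 4798 J.
Step 2 (isochoric): W = 0 (constant volume).
W_total = 4798 + 0 = 4798 J.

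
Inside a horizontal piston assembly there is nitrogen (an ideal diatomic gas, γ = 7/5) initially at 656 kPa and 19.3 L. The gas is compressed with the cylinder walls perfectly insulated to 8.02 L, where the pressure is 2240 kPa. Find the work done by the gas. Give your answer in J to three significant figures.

Adiabatic: W = (P₁V₁ − P₂V₂)/(γ − 1) with γ = 7/5.
P₁V₁ = 12661 J, P₂V₂ = 17965 J.
W = (12661 − 17965) / 0.4 = -13260 J.

W ≈ -13300 J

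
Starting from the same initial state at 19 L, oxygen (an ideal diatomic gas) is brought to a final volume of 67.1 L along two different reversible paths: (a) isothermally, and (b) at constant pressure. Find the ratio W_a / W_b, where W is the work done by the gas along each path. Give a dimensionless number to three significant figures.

W_a / W_b ≈ 0.498

Path (a) isothermal: W = P₁V₁ ln(V₂/V₁) → W_a/(P₁V₁) = 1.262.
Path (b) isobaric: W = P₁(V₂ − V₁) → W_b/(P₁V₁) = 2.532.
W_a / W_b = 1.262 / 2.532 = 0.4984.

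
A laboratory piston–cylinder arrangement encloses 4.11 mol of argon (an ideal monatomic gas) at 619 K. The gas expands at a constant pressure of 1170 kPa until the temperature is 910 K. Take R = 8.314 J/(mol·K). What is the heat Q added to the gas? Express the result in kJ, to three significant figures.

Q ≈ 24.9 kJ

Isobaric: W = nRΔT = (4.11)(8.314)(291) = 9944 J.
ΔU = nCᵥΔT with Cᵥ = 3R/2: ΔU = (4.11)(12.47)(291) = 14915 J.
Q = ΔU + W = 14915 + 9944 = 24859 J.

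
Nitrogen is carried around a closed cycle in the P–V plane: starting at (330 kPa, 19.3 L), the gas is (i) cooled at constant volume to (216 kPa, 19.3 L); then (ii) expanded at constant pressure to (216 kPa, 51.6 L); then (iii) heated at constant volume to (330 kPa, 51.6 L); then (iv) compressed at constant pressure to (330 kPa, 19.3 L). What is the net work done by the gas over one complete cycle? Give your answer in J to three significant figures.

Constant-volume legs do no work.
W(ii) = (216)(51.6 − 19.3) = 6977 J; W(iv) = (330)(19.3 − 51.6) = -10659 J.
W_net = 6977 − 10659 = -3682 J (the counter-clockwise enclosed area).

W_net ≈ -3680 J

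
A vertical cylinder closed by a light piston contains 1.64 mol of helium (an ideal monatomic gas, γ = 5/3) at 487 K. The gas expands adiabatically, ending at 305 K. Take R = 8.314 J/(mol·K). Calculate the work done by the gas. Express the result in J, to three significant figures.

W ≈ 3720 J

Adiabatic ⇒ Q = 0, so W_by = −ΔU = nCᵥ(T₁ − T₂).
Cᵥ = 3R/2 = 12.47 J/(mol·K).
W = (1.64)(12.47)(487 − 305) = 3722 J.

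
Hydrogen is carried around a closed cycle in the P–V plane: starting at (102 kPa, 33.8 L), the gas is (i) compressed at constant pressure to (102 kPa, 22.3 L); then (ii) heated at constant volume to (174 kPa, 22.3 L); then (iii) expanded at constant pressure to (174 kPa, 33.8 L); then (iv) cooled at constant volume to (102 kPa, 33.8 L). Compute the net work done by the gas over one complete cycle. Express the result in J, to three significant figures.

Constant-volume legs do no work.
W(i) = (102)(22.3 − 33.8) = -1173 J; W(iii) = (174)(33.8 − 22.3) = 2001 J.
W_net = -1173 + 2001 = 828 J (the clockwise enclosed area).

W_net ≈ 828 J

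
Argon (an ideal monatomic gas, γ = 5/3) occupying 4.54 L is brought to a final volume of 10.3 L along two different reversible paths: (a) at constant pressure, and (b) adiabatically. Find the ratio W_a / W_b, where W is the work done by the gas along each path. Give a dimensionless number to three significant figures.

W_a / W_b ≈ 2.01

Path (a) isobaric: W = P₁(V₂ − V₁) → W_a/(P₁V₁) = 1.269.
Path (b) adiabatic: W = P₁V₁(1 − (V₁/V₂)^(γ−1))/(γ−1) → W_b/(P₁V₁) = 0.6312.
W_a / W_b = 1.269 / 0.6312 = 2.01.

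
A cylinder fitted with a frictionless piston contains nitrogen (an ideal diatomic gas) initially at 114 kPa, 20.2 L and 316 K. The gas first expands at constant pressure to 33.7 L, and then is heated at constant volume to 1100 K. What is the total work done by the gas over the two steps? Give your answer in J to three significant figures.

W_total ≈ 1540 J

Step 1 (isobaric): W = PΔV = (114 kPa)(33.7 − 20.2 L) = 1539 J.
Step 2 (isochoric): W = 0 (constant volume).
W_total = 1539 + 0 = 1539 J.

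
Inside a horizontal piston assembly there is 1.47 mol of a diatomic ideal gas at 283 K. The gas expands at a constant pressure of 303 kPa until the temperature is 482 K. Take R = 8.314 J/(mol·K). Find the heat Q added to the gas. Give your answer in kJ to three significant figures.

Isobaric: W = nRΔT = (1.47)(8.314)(199) = 2432 J.
ΔU = nCᵥΔT with Cᵥ = 5R/2: ΔU = (1.47)(20.79)(199) = 6080 J.
Q = ΔU + W = 6080 + 2432 = 8512 J.

Q ≈ 8.51 kJ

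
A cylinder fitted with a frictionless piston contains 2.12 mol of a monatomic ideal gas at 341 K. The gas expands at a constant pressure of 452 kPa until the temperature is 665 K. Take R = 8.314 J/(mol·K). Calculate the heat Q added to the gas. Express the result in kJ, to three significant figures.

Isobaric: W = nRΔT = (2.12)(8.314)(324) = 5711 J.
ΔU = nCᵥΔT with Cᵥ = 3R/2: ΔU = (2.12)(12.47)(324) = 8566 J.
Q = ΔU + W = 8566 + 5711 = 14277 J.

Q ≈ 14.3 kJ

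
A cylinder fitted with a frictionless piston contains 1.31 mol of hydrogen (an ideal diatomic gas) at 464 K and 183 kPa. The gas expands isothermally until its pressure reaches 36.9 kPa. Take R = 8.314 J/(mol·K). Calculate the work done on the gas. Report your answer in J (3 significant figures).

W ≈ -8090 J

Isothermal process: W = nRT ln(V₂/V₁) = nRT ln(P₁/P₂).
W = (1.31)(8.314)(464) × ln(183/36.9)
  = 5054 × ln(4.959) = 5054 × 1.601
W_by_gas = 8092 J; work on gas = −W_by = -8092 J.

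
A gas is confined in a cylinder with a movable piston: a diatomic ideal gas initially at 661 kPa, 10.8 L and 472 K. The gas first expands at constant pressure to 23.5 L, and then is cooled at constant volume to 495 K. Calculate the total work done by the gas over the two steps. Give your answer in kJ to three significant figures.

W_total ≈ 8.39 kJ

Step 1 (isobaric): W = PΔV = (661 kPa)(23.5 − 10.8 L) = 8395 J.
Step 2 (isochoric): W = 0 (constant volume).
W_total = 8395 + 0 = 8395 J.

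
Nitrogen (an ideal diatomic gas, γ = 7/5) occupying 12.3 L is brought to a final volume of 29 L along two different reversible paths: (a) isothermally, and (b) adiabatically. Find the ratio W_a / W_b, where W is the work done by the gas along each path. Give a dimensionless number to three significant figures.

W_a / W_b ≈ 1.18

Path (a) isothermal: W = P₁V₁ ln(V₂/V₁) → W_a/(P₁V₁) = 0.8577.
Path (b) adiabatic: W = P₁V₁(1 − (V₁/V₂)^(γ−1))/(γ−1) → W_b/(P₁V₁) = 0.726.
W_a / W_b = 0.8577 / 0.726 = 1.181.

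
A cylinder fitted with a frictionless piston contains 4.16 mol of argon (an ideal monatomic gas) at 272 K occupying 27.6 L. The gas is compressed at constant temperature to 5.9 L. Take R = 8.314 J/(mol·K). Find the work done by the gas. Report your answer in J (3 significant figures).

W ≈ -14500 J

Isothermal: W = nRT ln(V₂/V₁).
W = (4.16)(8.314)(272) × ln(5.9/27.6)
  = 9407 × -1.543
W_by_gas = -14514 J.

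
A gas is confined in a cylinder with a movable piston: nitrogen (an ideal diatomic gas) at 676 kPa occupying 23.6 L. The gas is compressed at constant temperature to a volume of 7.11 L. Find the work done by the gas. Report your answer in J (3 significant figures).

Isothermal: W = nRT ln(V₂/V₁) = P₁V₁ ln(V₂/V₁).
P₁V₁ = (676 kPa)(23.6 L) = 15954 J.
W = 15954 × ln(7.11/23.6) = 15954 × -1.2
W_by_gas = -19140 J.

W ≈ -19100 J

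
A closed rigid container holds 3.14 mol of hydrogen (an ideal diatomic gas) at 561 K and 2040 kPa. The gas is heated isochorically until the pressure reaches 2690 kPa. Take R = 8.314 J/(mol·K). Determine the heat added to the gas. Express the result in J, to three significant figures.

Q ≈ 11700 J

Constant volume ⇒ W = 0, so Q = ΔU = nCᵥΔT with Cᵥ = 5R/2 = 20.79 J/(mol·K).
At constant V, T₂/T₁ = P₂/P₁ ⇒ ΔT = T₁(P₂/P₁ − 1) = 561·(2690/2040 − 1) = 178.8 K.
ΔU = (3.14)(20.79)(178.8) = 11666 J.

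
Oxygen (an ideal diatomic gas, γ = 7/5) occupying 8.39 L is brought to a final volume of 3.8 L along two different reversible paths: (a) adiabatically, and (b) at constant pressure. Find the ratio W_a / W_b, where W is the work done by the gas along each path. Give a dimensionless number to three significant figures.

W_a / W_b ≈ 1.70

Path (a) adiabatic: W = P₁V₁(1 − (V₁/V₂)^(γ−1))/(γ−1) → W_a/(P₁V₁) = -0.9319.
Path (b) isobaric: W = P₁(V₂ − V₁) → W_b/(P₁V₁) = -0.5471.
W_a / W_b = -0.9319 / -0.5471 = 1.703.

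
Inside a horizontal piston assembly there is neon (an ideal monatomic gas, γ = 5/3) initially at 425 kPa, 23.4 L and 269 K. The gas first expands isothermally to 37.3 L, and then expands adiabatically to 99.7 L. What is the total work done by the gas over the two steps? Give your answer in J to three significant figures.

W_total ≈ 11800 J

Step 1 (isothermal): W = P₁V₁ ln(V₂/V₁) = (9945) ln(37.3/23.4) = 4637 J.
After step 1: P = 266.6 kPa, V = 37.3 L, T = 269 K.
Step 2 (adiabatic): W = (P₁V₁ − P₂V₂)/(γ−1) = (9945 − 5164)/0.667 = 7172 J.
W_total = 4637 + 7172 = 11809 J.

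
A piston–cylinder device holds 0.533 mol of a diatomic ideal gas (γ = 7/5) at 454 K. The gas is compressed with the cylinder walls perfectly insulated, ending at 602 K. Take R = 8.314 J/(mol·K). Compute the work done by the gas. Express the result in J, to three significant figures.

W ≈ -1640 J

Adiabatic ⇒ Q = 0, so W_by = −ΔU = nCᵥ(T₁ − T₂).
Cᵥ = 5R/2 = 20.79 J/(mol·K).
W = (0.533)(20.79)(454 − 602) = -1640 J.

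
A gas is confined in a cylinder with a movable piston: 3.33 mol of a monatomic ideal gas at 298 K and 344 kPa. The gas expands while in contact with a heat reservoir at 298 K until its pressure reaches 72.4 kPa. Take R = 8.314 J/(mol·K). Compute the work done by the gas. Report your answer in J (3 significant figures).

Isothermal process: W = nRT ln(V₂/V₁) = nRT ln(P₁/P₂).
W = (3.33)(8.314)(298) × ln(344/72.4)
  = 8250 × ln(4.751) = 8250 × 1.558
W_by_gas = 12858 J.

W ≈ 12900 J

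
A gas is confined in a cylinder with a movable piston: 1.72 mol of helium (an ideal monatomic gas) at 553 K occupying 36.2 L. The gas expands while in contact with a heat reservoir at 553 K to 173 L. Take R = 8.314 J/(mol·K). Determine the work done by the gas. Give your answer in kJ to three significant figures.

Isothermal: W = nRT ln(V₂/V₁).
W = (1.72)(8.314)(553) × ln(173/36.2)
  = 7908 × 1.564
W_by_gas = 12370 J.

W ≈ 12.4 kJ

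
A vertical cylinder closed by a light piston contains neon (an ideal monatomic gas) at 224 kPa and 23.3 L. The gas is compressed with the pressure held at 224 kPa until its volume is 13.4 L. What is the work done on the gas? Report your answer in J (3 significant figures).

W ≈ 2220 J

Isobaric: W = P ΔV.
W = (224 kPa)(13.4 − 23.3 L) = (224)(-9.9) = -2218 J.
Work on gas = −W_by = 2218 J.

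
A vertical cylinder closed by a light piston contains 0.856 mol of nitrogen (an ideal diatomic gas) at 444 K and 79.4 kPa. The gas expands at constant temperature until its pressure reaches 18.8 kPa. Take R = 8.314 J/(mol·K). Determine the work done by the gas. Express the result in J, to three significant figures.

W ≈ 4550 J

Isothermal process: W = nRT ln(V₂/V₁) = nRT ln(P₁/P₂).
W = (0.856)(8.314)(444) × ln(79.4/18.8)
  = 3160 × ln(4.223) = 3160 × 1.441
W_by_gas = 4552 J.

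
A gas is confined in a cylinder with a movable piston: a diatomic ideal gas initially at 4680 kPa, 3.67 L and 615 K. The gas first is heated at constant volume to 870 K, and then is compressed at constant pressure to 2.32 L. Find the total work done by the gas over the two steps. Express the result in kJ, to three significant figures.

W_total ≈ -8.94 kJ

Step 1 (isochoric): W = 0 (constant volume).
After step 1: P = 6620 kPa (V unchanged).
Step 2 (isobaric): W = PΔV = (6620 kPa)(2.32 − 3.67 L) = -8938 J.
W_total = 0 − 8938 = -8938 J.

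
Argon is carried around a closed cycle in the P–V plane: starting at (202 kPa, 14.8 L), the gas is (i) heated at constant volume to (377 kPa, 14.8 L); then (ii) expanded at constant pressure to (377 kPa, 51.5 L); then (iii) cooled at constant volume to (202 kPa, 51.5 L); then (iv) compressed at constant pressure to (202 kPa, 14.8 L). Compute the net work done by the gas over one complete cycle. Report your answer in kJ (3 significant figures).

Constant-volume legs do no work.
W(ii) = (377)(51.5 − 14.8) = 13836 J; W(iv) = (202)(14.8 − 51.5) = -7413 J.
W_net = 13836 − 7413 = 6423 J (the clockwise enclosed area).

W_net ≈ 6.42 kJ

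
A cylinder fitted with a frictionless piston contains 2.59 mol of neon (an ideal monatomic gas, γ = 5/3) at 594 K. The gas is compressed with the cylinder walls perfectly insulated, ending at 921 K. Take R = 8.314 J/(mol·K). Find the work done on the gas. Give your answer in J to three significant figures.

Adiabatic ⇒ Q = 0, so W_by = −ΔU = nCᵥ(T₁ − T₂).
Cᵥ = 3R/2 = 12.47 J/(mol·K).
W = (2.59)(12.47)(594 − 921) = -10562 J.
Work on gas = −W_by = 10562 J.

W ≈ 10600 J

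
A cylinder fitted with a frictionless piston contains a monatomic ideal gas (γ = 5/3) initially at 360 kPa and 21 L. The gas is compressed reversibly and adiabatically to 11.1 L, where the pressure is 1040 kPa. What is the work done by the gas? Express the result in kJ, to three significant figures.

Adiabatic: W = (P₁V₁ − P₂V₂)/(γ − 1) with γ = 5/3.
P₁V₁ = 7560 J, P₂V₂ = 11544 J.
W = (7560 − 11544) / 0.6667 = -5976 J.

W ≈ -5.98 kJ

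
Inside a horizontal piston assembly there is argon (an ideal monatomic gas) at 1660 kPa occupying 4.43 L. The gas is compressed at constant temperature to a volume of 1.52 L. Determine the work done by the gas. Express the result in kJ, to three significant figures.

Isothermal: W = nRT ln(V₂/V₁) = P₁V₁ ln(V₂/V₁).
P₁V₁ = (1660 kPa)(4.43 L) = 7354 J.
W = 7354 × ln(1.52/4.43) = 7354 × -1.07
W_by_gas = -7866 J.

W ≈ -7.87 kJ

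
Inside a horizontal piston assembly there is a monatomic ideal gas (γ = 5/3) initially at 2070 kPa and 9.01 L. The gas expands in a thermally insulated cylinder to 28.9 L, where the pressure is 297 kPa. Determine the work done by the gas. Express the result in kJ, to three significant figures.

W ≈ 15.1 kJ

Adiabatic: W = (P₁V₁ − P₂V₂)/(γ − 1) with γ = 5/3.
P₁V₁ = 18651 J, P₂V₂ = 8583 J.
W = (18651 − 8583) / 0.6667 = 15101 J.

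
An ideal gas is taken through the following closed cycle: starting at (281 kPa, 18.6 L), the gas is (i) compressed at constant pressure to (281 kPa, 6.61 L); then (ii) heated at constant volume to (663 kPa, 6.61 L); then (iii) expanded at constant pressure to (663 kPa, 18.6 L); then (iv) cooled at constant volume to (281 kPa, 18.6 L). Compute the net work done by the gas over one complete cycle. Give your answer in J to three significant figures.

W_net ≈ 4580 J

Constant-volume legs do no work.
W(i) = (281)(6.61 − 18.6) = -3369 J; W(iii) = (663)(18.6 − 6.61) = 7949 J.
W_net = -3369 + 7949 = 4580 J (the clockwise enclosed area).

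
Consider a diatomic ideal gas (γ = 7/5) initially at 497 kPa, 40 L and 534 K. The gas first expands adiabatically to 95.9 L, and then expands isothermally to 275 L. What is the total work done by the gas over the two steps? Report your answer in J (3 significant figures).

W_total ≈ 29400 J

Step 1 (adiabatic): W = (P₁V₁ − P₂V₂)/(γ−1) = (19880 − 14012)/0.4 = 14669 J.
After step 1: P = 146.1 kPa, V = 95.9 L, T = 376.4 K.
Step 2 (isothermal): W = P₁V₁ ln(V₂/V₁) = (14012) ln(275/95.9) = 14762 J.
W_total = 14669 + 14762 = 29431 J.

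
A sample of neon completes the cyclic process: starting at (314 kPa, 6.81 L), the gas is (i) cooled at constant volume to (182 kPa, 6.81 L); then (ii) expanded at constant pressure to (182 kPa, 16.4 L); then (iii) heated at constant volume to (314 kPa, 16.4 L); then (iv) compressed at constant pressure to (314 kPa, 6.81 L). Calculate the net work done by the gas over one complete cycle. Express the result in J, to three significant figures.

Constant-volume legs do no work.
W(ii) = (182)(16.4 − 6.81) = 1745 J; W(iv) = (314)(6.81 − 16.4) = -3011 J.
W_net = 1745 − 3011 = -1266 J (the counter-clockwise enclosed area).

W_net ≈ -1270 J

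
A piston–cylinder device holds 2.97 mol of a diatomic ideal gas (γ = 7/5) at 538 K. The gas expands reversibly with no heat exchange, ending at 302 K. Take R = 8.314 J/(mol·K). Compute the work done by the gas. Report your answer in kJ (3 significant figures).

Adiabatic ⇒ Q = 0, so W_by = −ΔU = nCᵥ(T₁ − T₂).
Cᵥ = 5R/2 = 20.79 J/(mol·K).
W = (2.97)(20.79)(538 − 302) = 14569 J.

W ≈ 14.6 kJ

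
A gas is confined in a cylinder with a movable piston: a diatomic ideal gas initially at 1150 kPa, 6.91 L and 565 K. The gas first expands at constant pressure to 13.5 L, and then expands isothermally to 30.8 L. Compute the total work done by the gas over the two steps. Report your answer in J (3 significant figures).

Step 1 (isobaric): W = PΔV = (1150 kPa)(13.5 − 6.91 L) = 7578 J.
After step 1: P = 1150 kPa, V = 13.5 L, T = 1104 K.
Step 2 (isothermal): W = P₁V₁ ln(V₂/V₁) = (15525) ln(30.8/13.5) = 12805 J.
W_total = 7578 + 12805 = 20384 J.

W_total ≈ 20400 J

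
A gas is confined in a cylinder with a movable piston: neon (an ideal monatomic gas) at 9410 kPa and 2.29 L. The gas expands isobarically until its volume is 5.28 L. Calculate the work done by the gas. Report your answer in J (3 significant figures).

Isobaric: W = P ΔV.
W = (9410 kPa)(5.28 − 2.29 L) = (9410)(2.99) = 28136 J.

W ≈ 28100 J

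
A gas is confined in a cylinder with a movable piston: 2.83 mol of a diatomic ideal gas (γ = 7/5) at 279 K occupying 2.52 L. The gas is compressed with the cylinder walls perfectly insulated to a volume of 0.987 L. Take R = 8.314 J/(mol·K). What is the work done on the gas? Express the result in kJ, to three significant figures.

W ≈ 7.47 kJ

Adiabatic: TV^(γ−1) = const with γ = 7/5.
T₂ = T₁ (V₁/V₂)^(γ−1) = 279 × (2.52/0.987)^0.4 = 279 × 1.455 = 405.9 K.
W_by = nCᵥ(T₁ − T₂) = (2.83)(20.79)(279 − 405.9) = -7465 J.
Work on gas = −W_by = 7465 J.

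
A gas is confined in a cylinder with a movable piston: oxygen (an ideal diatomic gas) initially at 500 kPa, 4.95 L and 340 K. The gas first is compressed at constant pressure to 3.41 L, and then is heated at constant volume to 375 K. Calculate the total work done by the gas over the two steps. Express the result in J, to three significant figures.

W_total ≈ -770 J

Step 1 (isobaric): W = PΔV = (500 kPa)(3.41 − 4.95 L) = -770 J.
Step 2 (isochoric): W = 0 (constant volume).
W_total = -770 + 0 = -770 J.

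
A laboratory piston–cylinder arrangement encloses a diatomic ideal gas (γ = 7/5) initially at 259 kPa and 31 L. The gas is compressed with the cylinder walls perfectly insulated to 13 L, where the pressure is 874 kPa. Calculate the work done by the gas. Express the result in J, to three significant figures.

W ≈ -8330 J

Adiabatic: W = (P₁V₁ − P₂V₂)/(γ − 1) with γ = 7/5.
P₁V₁ = 8029 J, P₂V₂ = 11362 J.
W = (8029 − 11362) / 0.4 = -8333 J.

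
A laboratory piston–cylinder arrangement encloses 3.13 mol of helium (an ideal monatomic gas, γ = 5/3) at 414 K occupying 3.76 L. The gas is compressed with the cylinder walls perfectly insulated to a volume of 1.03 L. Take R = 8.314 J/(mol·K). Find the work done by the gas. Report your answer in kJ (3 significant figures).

W ≈ -22.2 kJ

Adiabatic: TV^(γ−1) = const with γ = 5/3.
T₂ = T₁ (V₁/V₂)^(γ−1) = 414 × (3.76/1.03)^0.667 = 414 × 2.371 = 981.5 K.
W_by = nCᵥ(T₁ − T₂) = (3.13)(12.47)(414 − 981.5) = -22153 J.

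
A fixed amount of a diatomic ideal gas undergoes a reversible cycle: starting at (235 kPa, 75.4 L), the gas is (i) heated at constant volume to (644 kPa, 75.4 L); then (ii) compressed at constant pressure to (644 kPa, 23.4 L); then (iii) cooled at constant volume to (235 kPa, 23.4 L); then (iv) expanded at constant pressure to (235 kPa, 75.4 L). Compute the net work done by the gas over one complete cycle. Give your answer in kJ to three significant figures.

W_net ≈ -21.3 kJ

Constant-volume legs do no work.
W(ii) = (644)(23.4 − 75.4) = -33488 J; W(iv) = (235)(75.4 − 23.4) = 12220 J.
W_net = -33488 + 12220 = -21268 J (the counter-clockwise enclosed area).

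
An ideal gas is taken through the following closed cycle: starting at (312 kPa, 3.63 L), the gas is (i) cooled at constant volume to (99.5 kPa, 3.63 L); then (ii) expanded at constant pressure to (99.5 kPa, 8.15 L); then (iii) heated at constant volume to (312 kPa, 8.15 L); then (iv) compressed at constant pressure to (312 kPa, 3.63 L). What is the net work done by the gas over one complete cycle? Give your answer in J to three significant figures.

Constant-volume legs do no work.
W(ii) = (99.5)(8.15 − 3.63) = 449.7 J; W(iv) = (312)(3.63 − 8.15) = -1410 J.
W_net = 449.7 − 1410 = -960.5 J (the counter-clockwise enclosed area).

W_net ≈ -961 J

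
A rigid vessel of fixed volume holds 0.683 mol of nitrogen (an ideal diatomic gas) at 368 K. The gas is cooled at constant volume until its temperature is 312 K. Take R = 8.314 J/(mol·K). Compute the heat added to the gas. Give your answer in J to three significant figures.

Q ≈ -795 J

Constant volume ⇒ W = 0, so Q = ΔU = nCᵥΔT with Cᵥ = 5R/2 = 20.79 J/(mol·K).
ΔU = (0.683)(20.79)(312 − 368) = -795 J.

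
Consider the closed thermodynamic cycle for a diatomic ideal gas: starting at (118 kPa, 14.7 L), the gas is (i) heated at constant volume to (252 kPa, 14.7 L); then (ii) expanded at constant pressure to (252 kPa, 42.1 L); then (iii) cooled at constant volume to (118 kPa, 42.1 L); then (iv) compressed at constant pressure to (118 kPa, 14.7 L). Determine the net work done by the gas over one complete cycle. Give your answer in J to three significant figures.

W_net ≈ 3670 J

Constant-volume legs do no work.
W(ii) = (252)(42.1 − 14.7) = 6905 J; W(iv) = (118)(14.7 − 42.1) = -3233 J.
W_net = 6905 − 3233 = 3672 J (the clockwise enclosed area).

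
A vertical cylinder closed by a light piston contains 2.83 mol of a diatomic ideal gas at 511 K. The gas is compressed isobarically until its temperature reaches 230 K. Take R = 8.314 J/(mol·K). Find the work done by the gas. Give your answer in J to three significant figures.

W ≈ -6610 J

Isobaric: W = P ΔV = nR ΔT.
W = (2.83)(8.314)(230 − 511) = -6612 J.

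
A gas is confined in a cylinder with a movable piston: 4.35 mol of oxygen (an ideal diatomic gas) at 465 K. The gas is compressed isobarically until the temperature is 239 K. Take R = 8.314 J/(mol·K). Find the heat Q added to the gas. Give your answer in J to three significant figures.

Isobaric: W = nRΔT = (4.35)(8.314)(-226) = -8173 J.
ΔU = nCᵥΔT with Cᵥ = 5R/2: ΔU = (4.35)(20.79)(-226) = -20434 J.
Q = ΔU + W = -20434 − 8173 = -28607 J.

Q ≈ -28600 J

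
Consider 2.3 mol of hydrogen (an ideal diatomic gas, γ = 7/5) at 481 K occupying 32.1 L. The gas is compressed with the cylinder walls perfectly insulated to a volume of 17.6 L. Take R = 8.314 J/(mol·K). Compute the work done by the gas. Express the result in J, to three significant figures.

Adiabatic: TV^(γ−1) = const with γ = 7/5.
T₂ = T₁ (V₁/V₂)^(γ−1) = 481 × (32.1/17.6)^0.4 = 481 × 1.272 = 611.7 K.
W_by = nCᵥ(T₁ − T₂) = (2.3)(20.79)(481 − 611.7) = -6248 J.

W ≈ -6250 J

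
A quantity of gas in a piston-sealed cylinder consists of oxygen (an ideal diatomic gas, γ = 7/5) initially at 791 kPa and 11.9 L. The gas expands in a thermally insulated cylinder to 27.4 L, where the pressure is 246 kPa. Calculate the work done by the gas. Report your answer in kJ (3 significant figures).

W ≈ 6.68 kJ

Adiabatic: W = (P₁V₁ − P₂V₂)/(γ − 1) with γ = 7/5.
P₁V₁ = 9413 J, P₂V₂ = 6740 J.
W = (9413 − 6740) / 0.4 = 6681 J.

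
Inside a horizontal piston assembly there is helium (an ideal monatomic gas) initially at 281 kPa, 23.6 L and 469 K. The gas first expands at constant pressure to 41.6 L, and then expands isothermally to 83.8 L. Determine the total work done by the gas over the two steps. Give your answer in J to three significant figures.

W_total ≈ 13200 J

Step 1 (isobaric): W = PΔV = (281 kPa)(41.6 − 23.6 L) = 5058 J.
After step 1: P = 281 kPa, V = 41.6 L, T = 826.7 K.
Step 2 (isothermal): W = P₁V₁ ln(V₂/V₁) = (11690) ln(83.8/41.6) = 8187 J.
W_total = 5058 + 8187 = 13245 J.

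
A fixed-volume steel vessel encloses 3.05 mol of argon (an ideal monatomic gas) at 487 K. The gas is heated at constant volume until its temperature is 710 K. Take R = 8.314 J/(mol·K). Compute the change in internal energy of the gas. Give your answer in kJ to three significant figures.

ΔU ≈ 8.48 kJ

Constant volume ⇒ W = 0, so Q = ΔU = nCᵥΔT with Cᵥ = 3R/2 = 12.47 J/(mol·K).
ΔU = (3.05)(12.47)(710 − 487) = 8482 J.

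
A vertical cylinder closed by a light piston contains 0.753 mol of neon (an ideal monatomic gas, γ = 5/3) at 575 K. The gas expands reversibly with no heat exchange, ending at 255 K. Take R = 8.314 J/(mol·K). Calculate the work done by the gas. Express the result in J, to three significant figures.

Adiabatic ⇒ Q = 0, so W_by = −ΔU = nCᵥ(T₁ − T₂).
Cᵥ = 3R/2 = 12.47 J/(mol·K).
W = (0.753)(12.47)(575 − 255) = 3005 J.

W ≈ 3010 J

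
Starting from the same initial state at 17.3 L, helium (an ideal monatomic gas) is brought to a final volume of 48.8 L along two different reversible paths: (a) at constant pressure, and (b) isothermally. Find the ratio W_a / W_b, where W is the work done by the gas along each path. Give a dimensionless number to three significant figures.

W_a / W_b ≈ 1.76

Path (a) isobaric: W = P₁(V₂ − V₁) → W_a/(P₁V₁) = 1.821.
Path (b) isothermal: W = P₁V₁ ln(V₂/V₁) → W_b/(P₁V₁) = 1.037.
W_a / W_b = 1.821 / 1.037 = 1.756.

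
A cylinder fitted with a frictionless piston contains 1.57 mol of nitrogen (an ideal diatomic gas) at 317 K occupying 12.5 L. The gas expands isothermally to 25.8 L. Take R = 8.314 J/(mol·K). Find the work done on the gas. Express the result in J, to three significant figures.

Isothermal: W = nRT ln(V₂/V₁).
W = (1.57)(8.314)(317) × ln(25.8/12.5)
  = 4138 × 0.7246
W_by_gas = 2998 J; work on gas = −W_by = -2998 J.

W ≈ -3000 J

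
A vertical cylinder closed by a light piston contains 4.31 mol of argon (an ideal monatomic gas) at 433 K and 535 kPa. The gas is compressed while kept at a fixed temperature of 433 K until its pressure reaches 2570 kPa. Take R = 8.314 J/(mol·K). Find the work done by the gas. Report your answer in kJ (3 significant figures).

W ≈ -24.4 kJ

Isothermal process: W = nRT ln(V₂/V₁) = nRT ln(P₁/P₂).
W = (4.31)(8.314)(433) × ln(535/2570)
  = 15516 × ln(0.2082) = 15516 × -1.569
W_by_gas = -24350 J.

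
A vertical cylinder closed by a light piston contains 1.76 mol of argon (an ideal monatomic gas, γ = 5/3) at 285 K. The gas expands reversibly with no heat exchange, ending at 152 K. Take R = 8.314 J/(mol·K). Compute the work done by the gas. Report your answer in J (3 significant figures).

W ≈ 2920 J

Adiabatic ⇒ Q = 0, so W_by = −ΔU = nCᵥ(T₁ − T₂).
Cᵥ = 3R/2 = 12.47 J/(mol·K).
W = (1.76)(12.47)(285 − 152) = 2919 J.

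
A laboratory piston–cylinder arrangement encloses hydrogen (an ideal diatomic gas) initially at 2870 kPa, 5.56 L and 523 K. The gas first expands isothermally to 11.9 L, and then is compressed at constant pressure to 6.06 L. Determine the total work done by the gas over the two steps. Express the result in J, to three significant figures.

Step 1 (isothermal): W = P₁V₁ ln(V₂/V₁) = (15957) ln(11.9/5.56) = 12142 J.
After step 1: P = 1341 kPa, V = 11.9 L, T = 523 K.
Step 2 (isobaric): W = PΔV = (1341 kPa)(6.06 − 11.9 L) = -7831 J.
W_total = 12142 − 7831 = 4311 J.

W_total ≈ 4310 J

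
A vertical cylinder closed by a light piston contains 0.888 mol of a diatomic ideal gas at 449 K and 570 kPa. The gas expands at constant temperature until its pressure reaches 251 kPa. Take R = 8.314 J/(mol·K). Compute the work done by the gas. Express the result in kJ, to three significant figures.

Isothermal process: W = nRT ln(V₂/V₁) = nRT ln(P₁/P₂).
W = (0.888)(8.314)(449) × ln(570/251)
  = 3315 × ln(2.271) = 3315 × 0.8202
W_by_gas = 2719 J.

W ≈ 2.72 kJ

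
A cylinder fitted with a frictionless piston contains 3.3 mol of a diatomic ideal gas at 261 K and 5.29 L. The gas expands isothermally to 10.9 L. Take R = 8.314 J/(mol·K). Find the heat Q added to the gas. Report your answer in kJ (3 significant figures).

Isothermal ⇒ ΔU = 0, so Q = W = nRT ln(V₂/V₁).
Q = (3.3)(8.314)(261) ln(10.9/5.29) = 7161 × 0.7229 = 5177 J.

Q ≈ 5.18 kJ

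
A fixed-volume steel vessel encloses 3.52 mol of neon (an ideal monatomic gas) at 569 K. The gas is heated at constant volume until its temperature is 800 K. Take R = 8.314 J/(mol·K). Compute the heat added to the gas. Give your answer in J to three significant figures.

Q ≈ 10100 J

Constant volume ⇒ W = 0, so Q = ΔU = nCᵥΔT with Cᵥ = 3R/2 = 12.47 J/(mol·K).
ΔU = (3.52)(12.47)(800 − 569) = 10140 J.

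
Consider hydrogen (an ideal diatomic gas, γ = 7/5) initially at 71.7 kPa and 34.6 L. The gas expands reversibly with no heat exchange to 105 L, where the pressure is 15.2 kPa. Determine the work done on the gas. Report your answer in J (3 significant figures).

Adiabatic: W = (P₁V₁ − P₂V₂)/(γ − 1) with γ = 7/5.
P₁V₁ = 2481 J, P₂V₂ = 1596 J.
W = (2481 − 1596) / 0.4 = 2212 J.
Work on gas = −W_by = -2212 J.

W ≈ -2210 J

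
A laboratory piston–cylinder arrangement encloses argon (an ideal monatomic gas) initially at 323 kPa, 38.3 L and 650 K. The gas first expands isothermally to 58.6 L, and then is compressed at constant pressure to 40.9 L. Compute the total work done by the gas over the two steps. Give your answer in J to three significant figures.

Step 1 (isothermal): W = P₁V₁ ln(V₂/V₁) = (12371) ln(58.6/38.3) = 5261 J.
After step 1: P = 211.1 kPa, V = 58.6 L, T = 650 K.
Step 2 (isobaric): W = PΔV = (211.1 kPa)(40.9 − 58.6 L) = -3737 J.
W_total = 5261 − 3737 = 1525 J.

W_total ≈ 1520 J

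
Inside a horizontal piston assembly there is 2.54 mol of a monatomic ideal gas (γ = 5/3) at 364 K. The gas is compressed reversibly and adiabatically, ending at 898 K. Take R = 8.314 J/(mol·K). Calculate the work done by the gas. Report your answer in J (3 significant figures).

Adiabatic ⇒ Q = 0, so W_by = −ΔU = nCᵥ(T₁ − T₂).
Cᵥ = 3R/2 = 12.47 J/(mol·K).
W = (2.54)(12.47)(364 − 898) = -16915 J.

W ≈ -16900 J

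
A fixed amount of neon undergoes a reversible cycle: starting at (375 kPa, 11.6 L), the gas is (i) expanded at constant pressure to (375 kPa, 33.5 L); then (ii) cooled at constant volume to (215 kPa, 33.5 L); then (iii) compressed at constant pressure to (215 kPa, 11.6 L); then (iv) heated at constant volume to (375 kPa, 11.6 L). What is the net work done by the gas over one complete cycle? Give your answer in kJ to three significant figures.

W_net ≈ 3.50 kJ

Constant-volume legs do no work.
W(i) = (375)(33.5 − 11.6) = 8212 J; W(iii) = (215)(11.6 − 33.5) = -4708 J.
W_net = 8212 − 4708 = 3504 J (the clockwise enclosed area).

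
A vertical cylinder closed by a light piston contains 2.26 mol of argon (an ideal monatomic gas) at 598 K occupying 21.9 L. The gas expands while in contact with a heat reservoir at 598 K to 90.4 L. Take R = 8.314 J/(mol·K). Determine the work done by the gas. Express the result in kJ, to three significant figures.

W ≈ 15.9 kJ

Isothermal: W = nRT ln(V₂/V₁).
W = (2.26)(8.314)(598) × ln(90.4/21.9)
  = 11236 × 1.418
W_by_gas = 15930 J.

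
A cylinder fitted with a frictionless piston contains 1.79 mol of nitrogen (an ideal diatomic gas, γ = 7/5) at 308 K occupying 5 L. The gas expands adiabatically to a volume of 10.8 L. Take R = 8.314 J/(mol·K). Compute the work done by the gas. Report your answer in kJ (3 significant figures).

W ≈ 3.04 kJ

Adiabatic: TV^(γ−1) = const with γ = 7/5.
T₂ = T₁ (V₁/V₂)^(γ−1) = 308 × (5/10.8)^0.4 = 308 × 0.7349 = 226.3 K.
W_by = nCᵥ(T₁ − T₂) = (1.79)(20.79)(308 − 226.3) = 3038 J.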